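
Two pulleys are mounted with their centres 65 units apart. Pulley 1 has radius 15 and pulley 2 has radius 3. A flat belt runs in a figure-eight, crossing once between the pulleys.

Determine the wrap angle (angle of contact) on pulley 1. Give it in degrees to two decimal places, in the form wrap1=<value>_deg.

wrap1=212.15_deg

crossed belt: β = asin((r1+r2)/C) = asin(18/65) = 16.0766°
wrap1 = wrap2 = π + 2β = 212.1533°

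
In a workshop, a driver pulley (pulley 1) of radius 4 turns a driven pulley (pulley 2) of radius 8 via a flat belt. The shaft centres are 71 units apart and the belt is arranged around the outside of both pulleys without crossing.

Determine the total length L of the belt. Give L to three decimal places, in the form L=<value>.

open belt: β = asin((r2−r1)/C) = asin(4/71) = 3.2296°
wrap1 = π − 2β = 173.5407°
wrap2 = π + 2β = 186.4593°
tangent length = C·cosβ = 70.8872
L = r1·wrap1 + r2·wrap2 + 2·C·cosβ = 4·3.0289 + 8·3.2543 + 2·70.8872 = 179.9245

L=179.925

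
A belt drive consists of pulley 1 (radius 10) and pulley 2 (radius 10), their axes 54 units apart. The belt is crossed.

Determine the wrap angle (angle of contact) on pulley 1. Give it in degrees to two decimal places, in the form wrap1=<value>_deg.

crossed belt: β = asin((r1+r2)/C) = asin(20/54) = 21.7385°
wrap1 = wrap2 = π + 2β = 223.4769°

wrap1=223.48_deg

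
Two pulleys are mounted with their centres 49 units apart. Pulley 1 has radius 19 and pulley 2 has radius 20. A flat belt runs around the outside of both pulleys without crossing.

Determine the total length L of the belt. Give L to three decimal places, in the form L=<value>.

L=220.543

open belt: β = asin((r2−r1)/C) = asin(1/49) = 1.1694°
wrap1 = π − 2β = 177.6612°
wrap2 = π + 2β = 182.3388°
tangent length = C·cosβ = 48.9898
L = r1·wrap1 + r2·wrap2 + 2·C·cosβ = 19·3.1008 + 20·3.1824 + 2·48.9898 = 220.5425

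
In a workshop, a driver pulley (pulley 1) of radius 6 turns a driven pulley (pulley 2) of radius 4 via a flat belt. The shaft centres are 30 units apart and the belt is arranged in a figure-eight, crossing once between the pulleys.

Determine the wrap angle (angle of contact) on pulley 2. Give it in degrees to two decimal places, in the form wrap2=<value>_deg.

crossed belt: β = asin((r1+r2)/C) = asin(10/30) = 19.4712°
wrap1 = wrap2 = π + 2β = 218.9424°

wrap2=218.94_deg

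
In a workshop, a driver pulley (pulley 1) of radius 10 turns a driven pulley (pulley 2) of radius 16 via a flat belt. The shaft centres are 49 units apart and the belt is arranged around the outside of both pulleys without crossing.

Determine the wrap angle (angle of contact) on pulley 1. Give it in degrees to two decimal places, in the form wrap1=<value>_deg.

wrap1=165.93_deg

open belt: β = asin((r2−r1)/C) = asin(6/49) = 7.0335°
wrap1 = π − 2β = 165.9331°
wrap2 = π + 2β = 194.0669°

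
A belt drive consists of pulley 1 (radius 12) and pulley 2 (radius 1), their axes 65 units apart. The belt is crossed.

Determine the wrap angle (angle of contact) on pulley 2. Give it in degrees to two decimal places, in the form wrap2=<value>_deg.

wrap2=203.07_deg

crossed belt: β = asin((r1+r2)/C) = asin(13/65) = 11.5370°
wrap1 = wrap2 = π + 2β = 203.0739°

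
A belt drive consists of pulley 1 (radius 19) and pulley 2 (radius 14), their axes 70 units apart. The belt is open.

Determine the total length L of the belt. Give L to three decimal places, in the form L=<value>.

L=244.030

open belt: β = asin((r2−r1)/C) = asin(-5/70) = -4.0960°
wrap1 = π − 2β = 188.1921°
wrap2 = π + 2β = 171.8079°
tangent length = C·cosβ = 69.8212
L = r1·wrap1 + r2·wrap2 + 2·C·cosβ = 19·3.2846 + 14·2.9986 + 2·69.8212 = 244.0299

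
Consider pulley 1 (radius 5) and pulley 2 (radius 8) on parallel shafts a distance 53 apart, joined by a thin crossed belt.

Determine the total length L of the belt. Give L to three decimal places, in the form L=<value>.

crossed belt: β = asin((r1+r2)/C) = asin(13/53) = 14.1986°
wrap1 = wrap2 = π + 2β = 208.3971°
tangent length = C·cosβ = 51.3809
L = (r1+r2)·wrap + 2·C·cosβ = 13·3.6372 + 2·51.3809 = 150.0457

L=150.046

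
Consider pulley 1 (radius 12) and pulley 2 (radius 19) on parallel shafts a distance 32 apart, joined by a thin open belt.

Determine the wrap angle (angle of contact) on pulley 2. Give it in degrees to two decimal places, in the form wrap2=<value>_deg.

open belt: β = asin((r2−r1)/C) = asin(7/32) = 12.6356°
wrap1 = π − 2β = 154.7287°
wrap2 = π + 2β = 205.2713°

wrap2=205.27_deg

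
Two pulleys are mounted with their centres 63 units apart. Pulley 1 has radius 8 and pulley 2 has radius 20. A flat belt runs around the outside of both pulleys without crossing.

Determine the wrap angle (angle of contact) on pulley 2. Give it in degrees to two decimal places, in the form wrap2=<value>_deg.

open belt: β = asin((r2−r1)/C) = asin(12/63) = 10.9806°
wrap1 = π − 2β = 158.0388°
wrap2 = π + 2β = 201.9612°

wrap2=201.96_deg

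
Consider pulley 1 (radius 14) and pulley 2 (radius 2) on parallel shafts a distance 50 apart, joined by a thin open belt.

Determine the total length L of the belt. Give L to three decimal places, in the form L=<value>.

open belt: β = asin((r2−r1)/C) = asin(-12/50) = -13.8865°
wrap1 = π − 2β = 207.7731°
wrap2 = π + 2β = 152.2269°
tangent length = C·cosβ = 48.5386
L = r1·wrap1 + r2·wrap2 + 2·C·cosβ = 14·3.6263 + 2·2.6569 + 2·48.5386 = 153.1596

L=153.160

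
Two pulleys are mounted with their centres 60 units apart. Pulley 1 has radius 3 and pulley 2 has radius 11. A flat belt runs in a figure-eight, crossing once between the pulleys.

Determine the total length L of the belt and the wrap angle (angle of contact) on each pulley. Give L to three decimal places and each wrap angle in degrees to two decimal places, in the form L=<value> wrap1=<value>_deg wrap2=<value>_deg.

crossed belt: β = asin((r1+r2)/C) = asin(14/60) = 13.4934°
wrap1 = wrap2 = π + 2β = 206.9868°
tangent length = C·cosβ = 58.3438
L = (r1+r2)·wrap + 2·C·cosβ = 14·3.6126 + 2·58.3438 = 167.2640

L=167.264 wrap1=206.99_deg wrap2=206.99_deg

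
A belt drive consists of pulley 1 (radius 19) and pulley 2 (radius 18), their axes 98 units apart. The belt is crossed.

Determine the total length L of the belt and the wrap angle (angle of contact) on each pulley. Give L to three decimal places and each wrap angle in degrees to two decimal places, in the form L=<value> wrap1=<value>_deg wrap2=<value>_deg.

crossed belt: β = asin((r1+r2)/C) = asin(37/98) = 22.1821°
wrap1 = wrap2 = π + 2β = 224.3641°
tangent length = C·cosβ = 90.7469
L = (r1+r2)·wrap + 2·C·cosβ = 37·3.9159 + 2·90.7469 = 326.3818

L=326.382 wrap1=224.36_deg wrap2=224.36_deg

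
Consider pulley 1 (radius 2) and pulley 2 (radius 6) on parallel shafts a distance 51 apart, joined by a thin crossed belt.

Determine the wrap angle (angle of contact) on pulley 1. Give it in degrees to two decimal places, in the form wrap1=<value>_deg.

wrap1=198.05_deg

crossed belt: β = asin((r1+r2)/C) = asin(8/51) = 9.0248°
wrap1 = wrap2 = π + 2β = 198.0497°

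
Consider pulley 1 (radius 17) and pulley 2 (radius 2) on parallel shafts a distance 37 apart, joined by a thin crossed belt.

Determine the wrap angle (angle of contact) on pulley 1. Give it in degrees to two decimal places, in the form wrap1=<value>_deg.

crossed belt: β = asin((r1+r2)/C) = asin(19/37) = 30.8981°
wrap1 = wrap2 = π + 2β = 241.7963°

wrap1=241.80_deg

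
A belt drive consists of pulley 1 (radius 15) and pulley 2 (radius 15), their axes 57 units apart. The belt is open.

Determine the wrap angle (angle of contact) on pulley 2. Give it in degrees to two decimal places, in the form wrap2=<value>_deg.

open belt: β = asin((r2−r1)/C) = asin(0/57) = 0.0000°
wrap1 = π − 2β = 180.0000°
wrap2 = π + 2β = 180.0000°

wrap2=180.00_deg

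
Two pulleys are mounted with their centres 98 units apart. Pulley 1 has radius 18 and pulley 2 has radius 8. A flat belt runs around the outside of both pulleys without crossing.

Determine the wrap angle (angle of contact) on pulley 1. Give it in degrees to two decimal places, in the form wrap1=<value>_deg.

wrap1=191.71_deg

open belt: β = asin((r2−r1)/C) = asin(-10/98) = -5.8567°
wrap1 = π − 2β = 191.7134°
wrap2 = π + 2β = 168.2866°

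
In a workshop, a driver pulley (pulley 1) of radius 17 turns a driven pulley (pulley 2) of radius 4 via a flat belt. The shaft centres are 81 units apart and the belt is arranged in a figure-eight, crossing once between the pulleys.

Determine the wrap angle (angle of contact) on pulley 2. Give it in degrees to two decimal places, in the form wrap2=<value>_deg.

wrap2=210.05_deg

crossed belt: β = asin((r1+r2)/C) = asin(21/81) = 15.0261°
wrap1 = wrap2 = π + 2β = 210.0522°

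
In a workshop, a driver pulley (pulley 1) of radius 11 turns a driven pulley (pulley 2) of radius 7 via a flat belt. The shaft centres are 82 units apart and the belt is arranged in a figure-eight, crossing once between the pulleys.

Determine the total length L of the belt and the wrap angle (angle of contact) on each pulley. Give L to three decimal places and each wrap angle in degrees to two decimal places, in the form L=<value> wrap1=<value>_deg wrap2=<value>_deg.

L=224.516 wrap1=205.36_deg wrap2=205.36_deg

crossed belt: β = asin((r1+r2)/C) = asin(18/82) = 12.6804°
wrap1 = wrap2 = π + 2β = 205.3608°
tangent length = C·cosβ = 80.0000
L = (r1+r2)·wrap + 2·C·cosβ = 18·3.5842 + 2·80.0000 = 224.5160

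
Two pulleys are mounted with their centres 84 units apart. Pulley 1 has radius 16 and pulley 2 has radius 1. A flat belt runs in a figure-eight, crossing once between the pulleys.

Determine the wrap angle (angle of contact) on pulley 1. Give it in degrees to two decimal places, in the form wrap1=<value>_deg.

wrap1=203.35_deg

crossed belt: β = asin((r1+r2)/C) = asin(17/84) = 11.6762°
wrap1 = wrap2 = π + 2β = 203.3525°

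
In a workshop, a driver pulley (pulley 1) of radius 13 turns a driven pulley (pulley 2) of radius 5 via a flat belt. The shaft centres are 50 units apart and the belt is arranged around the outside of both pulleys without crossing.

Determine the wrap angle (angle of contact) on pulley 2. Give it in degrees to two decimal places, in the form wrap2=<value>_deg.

open belt: β = asin((r2−r1)/C) = asin(-8/50) = -9.2069°
wrap1 = π − 2β = 198.4138°
wrap2 = π + 2β = 161.5862°

wrap2=161.59_deg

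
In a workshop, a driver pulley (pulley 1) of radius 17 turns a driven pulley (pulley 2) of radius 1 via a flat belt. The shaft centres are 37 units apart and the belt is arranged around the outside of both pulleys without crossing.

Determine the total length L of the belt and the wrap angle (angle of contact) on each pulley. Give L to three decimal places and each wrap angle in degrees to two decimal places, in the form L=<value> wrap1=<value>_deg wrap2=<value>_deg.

L=137.582 wrap1=231.24_deg wrap2=128.76_deg

open belt: β = asin((r2−r1)/C) = asin(-16/37) = -25.6220°
wrap1 = π − 2β = 231.2441°
wrap2 = π + 2β = 128.7559°
tangent length = C·cosβ = 33.3617
L = r1·wrap1 + r2·wrap2 + 2·C·cosβ = 17·4.0360 + 1·2.2472 + 2·33.3617 = 137.5820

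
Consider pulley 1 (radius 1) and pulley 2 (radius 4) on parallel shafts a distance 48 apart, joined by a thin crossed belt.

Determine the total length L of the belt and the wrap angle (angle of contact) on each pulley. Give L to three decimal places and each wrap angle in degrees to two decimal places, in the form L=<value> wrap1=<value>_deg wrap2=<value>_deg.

L=112.229 wrap1=191.96_deg wrap2=191.96_deg

crossed belt: β = asin((r1+r2)/C) = asin(5/48) = 5.9792°
wrap1 = wrap2 = π + 2β = 191.9583°
tangent length = C·cosβ = 47.7389
L = (r1+r2)·wrap + 2·C·cosβ = 5·3.3503 + 2·47.7389 = 112.2293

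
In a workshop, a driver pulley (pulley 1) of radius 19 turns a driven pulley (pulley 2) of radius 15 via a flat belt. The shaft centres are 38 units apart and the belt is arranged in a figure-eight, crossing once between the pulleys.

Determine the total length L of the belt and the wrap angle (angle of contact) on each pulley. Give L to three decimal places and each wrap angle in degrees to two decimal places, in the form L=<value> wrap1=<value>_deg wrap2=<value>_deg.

crossed belt: β = asin((r1+r2)/C) = asin(34/38) = 63.4746°
wrap1 = wrap2 = π + 2β = 306.9493°
tangent length = C·cosβ = 16.9706
L = (r1+r2)·wrap + 2·C·cosβ = 34·5.3573 + 2·16.9706 = 216.0885

L=216.089 wrap1=306.95_deg wrap2=306.95_deg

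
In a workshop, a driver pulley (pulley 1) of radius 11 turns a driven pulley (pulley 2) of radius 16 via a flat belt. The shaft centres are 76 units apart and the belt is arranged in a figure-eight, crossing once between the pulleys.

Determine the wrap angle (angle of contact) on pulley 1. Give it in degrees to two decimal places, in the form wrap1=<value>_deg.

crossed belt: β = asin((r1+r2)/C) = asin(27/76) = 20.8096°
wrap1 = wrap2 = π + 2β = 221.6191°

wrap1=221.62_deg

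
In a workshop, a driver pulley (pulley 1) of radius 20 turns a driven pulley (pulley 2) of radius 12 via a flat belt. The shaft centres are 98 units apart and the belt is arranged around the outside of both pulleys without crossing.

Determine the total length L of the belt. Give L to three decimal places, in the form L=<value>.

open belt: β = asin((r2−r1)/C) = asin(-8/98) = -4.6824°
wrap1 = π − 2β = 189.3648°
wrap2 = π + 2β = 170.6352°
tangent length = C·cosβ = 97.6729
L = r1·wrap1 + r2·wrap2 + 2·C·cosβ = 20·3.3050 + 12·2.9781 + 2·97.6729 = 297.1844

L=297.184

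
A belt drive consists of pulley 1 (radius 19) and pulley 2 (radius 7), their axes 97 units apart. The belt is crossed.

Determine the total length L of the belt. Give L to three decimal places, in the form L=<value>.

crossed belt: β = asin((r1+r2)/C) = asin(26/97) = 15.5477°
wrap1 = wrap2 = π + 2β = 211.0955°
tangent length = C·cosβ = 93.4505
L = (r1+r2)·wrap + 2·C·cosβ = 26·3.6843 + 2·93.4505 = 282.6931

L=282.693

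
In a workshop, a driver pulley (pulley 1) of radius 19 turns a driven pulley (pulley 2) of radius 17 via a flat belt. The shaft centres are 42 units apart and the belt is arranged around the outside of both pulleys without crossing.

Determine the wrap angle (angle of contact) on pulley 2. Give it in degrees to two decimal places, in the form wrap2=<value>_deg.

wrap2=174.54_deg

open belt: β = asin((r2−r1)/C) = asin(-2/42) = -2.7294°
wrap1 = π − 2β = 185.4588°
wrap2 = π + 2β = 174.5412°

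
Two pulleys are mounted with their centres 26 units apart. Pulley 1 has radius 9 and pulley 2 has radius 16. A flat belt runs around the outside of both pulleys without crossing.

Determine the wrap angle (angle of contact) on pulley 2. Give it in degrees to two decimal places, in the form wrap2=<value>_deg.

open belt: β = asin((r2−r1)/C) = asin(7/26) = 15.6185°
wrap1 = π − 2β = 148.7630°
wrap2 = π + 2β = 211.2370°

wrap2=211.24_deg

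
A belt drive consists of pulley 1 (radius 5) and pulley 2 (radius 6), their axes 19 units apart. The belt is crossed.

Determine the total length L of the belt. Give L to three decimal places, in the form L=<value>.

crossed belt: β = asin((r1+r2)/C) = asin(11/19) = 35.3765°
wrap1 = wrap2 = π + 2β = 250.7531°
tangent length = C·cosβ = 15.4919
L = (r1+r2)·wrap + 2·C·cosβ = 11·4.3765 + 2·15.4919 = 79.1250

L=79.125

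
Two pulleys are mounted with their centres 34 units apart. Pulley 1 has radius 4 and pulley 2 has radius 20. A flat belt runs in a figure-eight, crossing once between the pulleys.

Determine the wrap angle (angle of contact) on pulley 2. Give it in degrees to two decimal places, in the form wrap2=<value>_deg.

wrap2=269.80_deg

crossed belt: β = asin((r1+r2)/C) = asin(24/34) = 44.9009°
wrap1 = wrap2 = π + 2β = 269.8017°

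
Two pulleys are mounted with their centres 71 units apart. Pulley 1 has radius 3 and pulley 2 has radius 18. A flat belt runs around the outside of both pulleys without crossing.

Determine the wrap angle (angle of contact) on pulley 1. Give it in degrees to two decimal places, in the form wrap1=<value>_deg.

wrap1=155.61_deg

open belt: β = asin((r2−r1)/C) = asin(15/71) = 12.1966°
wrap1 = π − 2β = 155.6067°
wrap2 = π + 2β = 204.3933°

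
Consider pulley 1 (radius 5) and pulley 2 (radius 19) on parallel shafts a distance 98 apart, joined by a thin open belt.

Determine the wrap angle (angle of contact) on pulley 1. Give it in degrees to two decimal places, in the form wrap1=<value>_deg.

open belt: β = asin((r2−r1)/C) = asin(14/98) = 8.2132°
wrap1 = π − 2β = 163.5736°
wrap2 = π + 2β = 196.4264°

wrap1=163.57_deg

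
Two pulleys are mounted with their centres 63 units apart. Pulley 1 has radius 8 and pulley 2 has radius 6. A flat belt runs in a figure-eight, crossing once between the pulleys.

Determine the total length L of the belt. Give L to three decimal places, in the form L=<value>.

crossed belt: β = asin((r1+r2)/C) = asin(14/63) = 12.8396°
wrap1 = wrap2 = π + 2β = 205.6792°
tangent length = C·cosβ = 61.4248
L = (r1+r2)·wrap + 2·C·cosβ = 14·3.5898 + 2·61.4248 = 173.1064

L=173.106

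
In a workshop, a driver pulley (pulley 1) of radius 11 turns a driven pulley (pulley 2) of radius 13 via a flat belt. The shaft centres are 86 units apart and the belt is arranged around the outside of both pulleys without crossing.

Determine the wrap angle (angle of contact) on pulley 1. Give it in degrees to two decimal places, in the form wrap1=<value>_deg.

open belt: β = asin((r2−r1)/C) = asin(2/86) = 1.3326°
wrap1 = π − 2β = 177.3348°
wrap2 = π + 2β = 182.6652°

wrap1=177.33_deg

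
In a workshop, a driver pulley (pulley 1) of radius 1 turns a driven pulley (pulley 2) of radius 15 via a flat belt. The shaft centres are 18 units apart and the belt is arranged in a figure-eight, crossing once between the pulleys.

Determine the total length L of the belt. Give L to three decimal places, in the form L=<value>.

crossed belt: β = asin((r1+r2)/C) = asin(16/18) = 62.7340°
wrap1 = wrap2 = π + 2β = 305.4679°
tangent length = C·cosβ = 8.2462
L = (r1+r2)·wrap + 2·C·cosβ = 16·5.3314 + 2·8.2462 = 101.7952

L=101.795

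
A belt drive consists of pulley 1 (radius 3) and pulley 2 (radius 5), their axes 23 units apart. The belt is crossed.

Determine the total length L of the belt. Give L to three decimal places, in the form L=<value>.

crossed belt: β = asin((r1+r2)/C) = asin(8/23) = 20.3544°
wrap1 = wrap2 = π + 2β = 220.7088°
tangent length = C·cosβ = 21.5639
L = (r1+r2)·wrap + 2·C·cosβ = 8·3.8521 + 2·21.5639 = 73.9445

L=73.944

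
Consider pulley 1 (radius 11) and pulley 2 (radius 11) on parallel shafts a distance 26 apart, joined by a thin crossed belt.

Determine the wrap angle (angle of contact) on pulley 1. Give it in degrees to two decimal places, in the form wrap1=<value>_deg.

wrap1=295.59_deg

crossed belt: β = asin((r1+r2)/C) = asin(22/26) = 57.7958°
wrap1 = wrap2 = π + 2β = 295.5915°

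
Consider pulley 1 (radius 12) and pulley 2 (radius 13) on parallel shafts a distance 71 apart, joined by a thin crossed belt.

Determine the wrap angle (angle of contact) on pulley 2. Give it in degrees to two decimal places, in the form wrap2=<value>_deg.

crossed belt: β = asin((r1+r2)/C) = asin(25/71) = 20.6166°
wrap1 = wrap2 = π + 2β = 221.2332°

wrap2=221.23_deg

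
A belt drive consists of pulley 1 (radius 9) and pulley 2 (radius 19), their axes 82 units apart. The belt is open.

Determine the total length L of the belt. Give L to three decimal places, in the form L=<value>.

L=253.186

open belt: β = asin((r2−r1)/C) = asin(10/82) = 7.0047°
wrap1 = π − 2β = 165.9905°
wrap2 = π + 2β = 194.0095°
tangent length = C·cosβ = 81.3880
L = r1·wrap1 + r2·wrap2 + 2·C·cosβ = 9·2.8971 + 19·3.3861 + 2·81.3880 = 253.1856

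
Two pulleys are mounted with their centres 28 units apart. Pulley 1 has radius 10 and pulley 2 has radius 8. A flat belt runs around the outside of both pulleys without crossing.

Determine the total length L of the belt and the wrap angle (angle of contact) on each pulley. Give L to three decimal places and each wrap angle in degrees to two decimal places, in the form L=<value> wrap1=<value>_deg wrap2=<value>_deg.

open belt: β = asin((r2−r1)/C) = asin(-2/28) = -4.0960°
wrap1 = π − 2β = 188.1921°
wrap2 = π + 2β = 171.8079°
tangent length = C·cosβ = 27.9285
L = r1·wrap1 + r2·wrap2 + 2·C·cosβ = 10·3.2846 + 8·2.9986 + 2·27.9285 = 112.6916

L=112.692 wrap1=188.19_deg wrap2=171.81_deg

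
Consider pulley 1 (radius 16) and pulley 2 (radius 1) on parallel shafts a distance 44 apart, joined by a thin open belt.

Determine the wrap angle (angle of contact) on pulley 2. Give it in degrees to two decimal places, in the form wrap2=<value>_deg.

wrap2=140.14_deg

open belt: β = asin((r2−r1)/C) = asin(-15/44) = -19.9323°
wrap1 = π − 2β = 219.8645°
wrap2 = π + 2β = 140.1355°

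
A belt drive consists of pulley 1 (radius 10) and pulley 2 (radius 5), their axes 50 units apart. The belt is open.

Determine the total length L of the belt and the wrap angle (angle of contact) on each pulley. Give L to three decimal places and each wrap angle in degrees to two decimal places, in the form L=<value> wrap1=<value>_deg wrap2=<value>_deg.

open belt: β = asin((r2−r1)/C) = asin(-5/50) = -5.7392°
wrap1 = π − 2β = 191.4783°
wrap2 = π + 2β = 168.5217°
tangent length = C·cosβ = 49.7494
L = r1·wrap1 + r2·wrap2 + 2·C·cosβ = 10·3.3419 + 5·2.9413 + 2·49.7494 = 147.6243

L=147.624 wrap1=191.48_deg wrap2=168.52_deg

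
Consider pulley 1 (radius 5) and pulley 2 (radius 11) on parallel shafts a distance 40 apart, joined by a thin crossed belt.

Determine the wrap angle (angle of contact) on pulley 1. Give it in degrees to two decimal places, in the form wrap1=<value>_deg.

wrap1=227.16_deg

crossed belt: β = asin((r1+r2)/C) = asin(16/40) = 23.5782°
wrap1 = wrap2 = π + 2β = 227.1564°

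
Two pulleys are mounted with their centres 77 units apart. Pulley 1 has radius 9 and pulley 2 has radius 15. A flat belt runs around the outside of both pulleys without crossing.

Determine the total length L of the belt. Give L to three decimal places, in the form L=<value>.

open belt: β = asin((r2−r1)/C) = asin(6/77) = 4.4691°
wrap1 = π − 2β = 171.0617°
wrap2 = π + 2β = 188.9383°
tangent length = C·cosβ = 76.7659
L = r1·wrap1 + r2·wrap2 + 2·C·cosβ = 9·2.9856 + 15·3.2976 + 2·76.7659 = 229.8660

L=229.866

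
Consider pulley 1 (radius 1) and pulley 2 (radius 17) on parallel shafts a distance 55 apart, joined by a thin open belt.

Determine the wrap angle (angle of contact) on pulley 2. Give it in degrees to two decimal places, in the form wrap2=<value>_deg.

open belt: β = asin((r2−r1)/C) = asin(16/55) = 16.9124°
wrap1 = π − 2β = 146.1752°
wrap2 = π + 2β = 213.8248°

wrap2=213.82_deg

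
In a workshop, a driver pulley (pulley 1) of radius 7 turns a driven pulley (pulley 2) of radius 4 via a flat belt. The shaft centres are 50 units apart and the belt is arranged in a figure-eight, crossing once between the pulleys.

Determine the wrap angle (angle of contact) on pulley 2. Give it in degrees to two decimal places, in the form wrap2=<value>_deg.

wrap2=205.42_deg

crossed belt: β = asin((r1+r2)/C) = asin(11/50) = 12.7090°
wrap1 = wrap2 = π + 2β = 205.4181°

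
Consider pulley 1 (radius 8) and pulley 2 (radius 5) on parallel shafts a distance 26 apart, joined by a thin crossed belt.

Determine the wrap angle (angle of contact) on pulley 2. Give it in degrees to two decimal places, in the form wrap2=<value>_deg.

wrap2=240.00_deg

crossed belt: β = asin((r1+r2)/C) = asin(13/26) = 30.0000°
wrap1 = wrap2 = π + 2β = 240.0000°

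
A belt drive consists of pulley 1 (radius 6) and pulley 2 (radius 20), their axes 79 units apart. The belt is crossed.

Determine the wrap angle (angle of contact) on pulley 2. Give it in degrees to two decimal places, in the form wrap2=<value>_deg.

crossed belt: β = asin((r1+r2)/C) = asin(26/79) = 19.2150°
wrap1 = wrap2 = π + 2β = 218.4300°

wrap2=218.43_deg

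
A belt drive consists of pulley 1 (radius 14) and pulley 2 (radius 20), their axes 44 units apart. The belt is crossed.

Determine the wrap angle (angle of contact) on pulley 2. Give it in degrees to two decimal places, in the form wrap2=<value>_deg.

wrap2=281.20_deg

crossed belt: β = asin((r1+r2)/C) = asin(34/44) = 50.5994°
wrap1 = wrap2 = π + 2β = 281.1989°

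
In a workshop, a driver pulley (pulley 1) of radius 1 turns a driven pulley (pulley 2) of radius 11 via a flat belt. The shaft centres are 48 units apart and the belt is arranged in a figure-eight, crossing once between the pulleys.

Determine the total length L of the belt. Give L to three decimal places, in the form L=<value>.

L=136.715

crossed belt: β = asin((r1+r2)/C) = asin(12/48) = 14.4775°
wrap1 = wrap2 = π + 2β = 208.9550°
tangent length = C·cosβ = 46.4758
L = (r1+r2)·wrap + 2·C·cosβ = 12·3.6470 + 2·46.4758 = 136.7150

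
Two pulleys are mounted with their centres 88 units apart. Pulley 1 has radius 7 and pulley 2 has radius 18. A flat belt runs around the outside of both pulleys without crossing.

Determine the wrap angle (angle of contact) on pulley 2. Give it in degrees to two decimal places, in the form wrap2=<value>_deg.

open belt: β = asin((r2−r1)/C) = asin(11/88) = 7.1808°
wrap1 = π − 2β = 165.6385°
wrap2 = π + 2β = 194.3615°

wrap2=194.36_deg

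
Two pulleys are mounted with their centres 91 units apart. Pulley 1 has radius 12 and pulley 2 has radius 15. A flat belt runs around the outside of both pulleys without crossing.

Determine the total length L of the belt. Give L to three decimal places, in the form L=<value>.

open belt: β = asin((r2−r1)/C) = asin(3/91) = 1.8892°
wrap1 = π − 2β = 176.2216°
wrap2 = π + 2β = 183.7784°
tangent length = C·cosβ = 90.9505
L = r1·wrap1 + r2·wrap2 + 2·C·cosβ = 12·3.0756 + 15·3.2075 + 2·90.9505 = 266.9219

L=266.922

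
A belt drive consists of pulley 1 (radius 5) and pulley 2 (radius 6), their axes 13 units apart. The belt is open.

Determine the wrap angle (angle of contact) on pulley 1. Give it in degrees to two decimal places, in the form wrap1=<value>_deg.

open belt: β = asin((r2−r1)/C) = asin(1/13) = 4.4117°
wrap1 = π − 2β = 171.1765°
wrap2 = π + 2β = 188.8235°

wrap1=171.18_deg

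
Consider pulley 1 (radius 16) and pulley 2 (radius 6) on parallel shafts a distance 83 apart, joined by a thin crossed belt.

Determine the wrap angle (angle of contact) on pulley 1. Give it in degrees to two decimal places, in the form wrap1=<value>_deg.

crossed belt: β = asin((r1+r2)/C) = asin(22/83) = 15.3705°
wrap1 = wrap2 = π + 2β = 210.7411°

wrap1=210.74_deg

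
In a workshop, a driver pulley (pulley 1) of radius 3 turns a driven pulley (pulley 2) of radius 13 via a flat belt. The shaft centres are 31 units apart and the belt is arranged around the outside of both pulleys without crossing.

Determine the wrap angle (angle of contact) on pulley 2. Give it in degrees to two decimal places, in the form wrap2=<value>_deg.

open belt: β = asin((r2−r1)/C) = asin(10/31) = 18.8191°
wrap1 = π − 2β = 142.3619°
wrap2 = π + 2β = 217.6381°

wrap2=217.64_deg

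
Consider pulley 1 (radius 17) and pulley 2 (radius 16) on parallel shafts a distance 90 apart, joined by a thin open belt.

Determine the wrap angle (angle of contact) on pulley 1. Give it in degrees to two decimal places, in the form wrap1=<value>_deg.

open belt: β = asin((r2−r1)/C) = asin(-1/90) = -0.6366°
wrap1 = π − 2β = 181.2733°
wrap2 = π + 2β = 178.7267°

wrap1=181.27_deg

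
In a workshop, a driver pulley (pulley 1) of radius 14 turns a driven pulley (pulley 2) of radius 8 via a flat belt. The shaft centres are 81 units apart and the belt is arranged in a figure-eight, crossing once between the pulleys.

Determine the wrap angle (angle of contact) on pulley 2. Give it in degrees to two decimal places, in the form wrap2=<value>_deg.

crossed belt: β = asin((r1+r2)/C) = asin(22/81) = 15.7598°
wrap1 = wrap2 = π + 2β = 211.5196°

wrap2=211.52_deg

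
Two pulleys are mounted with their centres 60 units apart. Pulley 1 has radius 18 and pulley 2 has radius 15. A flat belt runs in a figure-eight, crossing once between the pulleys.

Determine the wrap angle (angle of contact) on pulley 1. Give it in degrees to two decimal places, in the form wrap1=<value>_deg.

wrap1=246.73_deg

crossed belt: β = asin((r1+r2)/C) = asin(33/60) = 33.3670°
wrap1 = wrap2 = π + 2β = 246.7340°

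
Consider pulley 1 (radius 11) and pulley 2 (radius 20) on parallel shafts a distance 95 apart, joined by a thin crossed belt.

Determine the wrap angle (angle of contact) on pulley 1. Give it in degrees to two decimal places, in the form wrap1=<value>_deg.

crossed belt: β = asin((r1+r2)/C) = asin(31/95) = 19.0453°
wrap1 = wrap2 = π + 2β = 218.0906°

wrap1=218.09_deg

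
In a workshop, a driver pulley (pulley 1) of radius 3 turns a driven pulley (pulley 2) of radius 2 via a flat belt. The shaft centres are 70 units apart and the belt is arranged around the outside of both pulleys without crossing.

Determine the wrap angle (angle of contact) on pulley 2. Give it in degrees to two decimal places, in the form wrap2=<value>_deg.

wrap2=178.36_deg

open belt: β = asin((r2−r1)/C) = asin(-1/70) = -0.8185°
wrap1 = π − 2β = 181.6371°
wrap2 = π + 2β = 178.3629°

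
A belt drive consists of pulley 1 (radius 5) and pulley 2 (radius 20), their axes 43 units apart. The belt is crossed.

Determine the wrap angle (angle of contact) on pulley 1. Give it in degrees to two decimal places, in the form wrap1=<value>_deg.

crossed belt: β = asin((r1+r2)/C) = asin(25/43) = 35.5487°
wrap1 = wrap2 = π + 2β = 251.0975°

wrap1=251.10_deg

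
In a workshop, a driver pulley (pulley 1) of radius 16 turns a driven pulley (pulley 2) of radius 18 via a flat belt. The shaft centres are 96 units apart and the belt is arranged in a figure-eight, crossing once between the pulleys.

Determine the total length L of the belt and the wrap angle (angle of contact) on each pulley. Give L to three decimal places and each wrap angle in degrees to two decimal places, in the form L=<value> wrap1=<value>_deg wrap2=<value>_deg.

L=310.987 wrap1=221.48_deg wrap2=221.48_deg

crossed belt: β = asin((r1+r2)/C) = asin(34/96) = 20.7424°
wrap1 = wrap2 = π + 2β = 221.4848°
tangent length = C·cosβ = 89.7775
L = (r1+r2)·wrap + 2·C·cosβ = 34·3.8656 + 2·89.7775 = 310.9867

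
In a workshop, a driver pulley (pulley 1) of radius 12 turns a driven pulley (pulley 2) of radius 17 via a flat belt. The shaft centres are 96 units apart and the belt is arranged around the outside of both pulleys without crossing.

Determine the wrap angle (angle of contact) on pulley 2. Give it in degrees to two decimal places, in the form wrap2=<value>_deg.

open belt: β = asin((r2−r1)/C) = asin(5/96) = 2.9855°
wrap1 = π − 2β = 174.0290°
wrap2 = π + 2β = 185.9710°

wrap2=185.97_deg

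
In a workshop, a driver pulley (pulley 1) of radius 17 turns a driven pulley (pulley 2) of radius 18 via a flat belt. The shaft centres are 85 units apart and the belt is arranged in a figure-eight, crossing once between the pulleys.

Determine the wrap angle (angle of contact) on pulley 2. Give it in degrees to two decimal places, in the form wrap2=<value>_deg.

crossed belt: β = asin((r1+r2)/C) = asin(35/85) = 24.3157°
wrap1 = wrap2 = π + 2β = 228.6315°

wrap2=228.63_deg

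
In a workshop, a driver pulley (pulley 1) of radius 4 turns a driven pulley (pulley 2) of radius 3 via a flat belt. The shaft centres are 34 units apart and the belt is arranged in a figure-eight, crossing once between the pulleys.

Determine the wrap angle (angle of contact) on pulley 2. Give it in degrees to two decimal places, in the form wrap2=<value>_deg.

crossed belt: β = asin((r1+r2)/C) = asin(7/34) = 11.8812°
wrap1 = wrap2 = π + 2β = 203.7623°

wrap2=203.76_deg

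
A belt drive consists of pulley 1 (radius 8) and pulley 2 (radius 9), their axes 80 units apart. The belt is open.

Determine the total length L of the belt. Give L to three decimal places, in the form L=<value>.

L=213.420

open belt: β = asin((r2−r1)/C) = asin(1/80) = 0.7162°
wrap1 = π − 2β = 178.5676°
wrap2 = π + 2β = 181.4324°
tangent length = C·cosβ = 79.9937
L = r1·wrap1 + r2·wrap2 + 2·C·cosβ = 8·3.1166 + 9·3.1666 + 2·79.9937 = 213.4196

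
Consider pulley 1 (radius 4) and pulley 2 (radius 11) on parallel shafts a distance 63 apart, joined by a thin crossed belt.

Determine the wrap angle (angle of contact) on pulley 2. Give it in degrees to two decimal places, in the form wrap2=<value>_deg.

crossed belt: β = asin((r1+r2)/C) = asin(15/63) = 13.7741°
wrap1 = wrap2 = π + 2β = 207.5483°

wrap2=207.55_deg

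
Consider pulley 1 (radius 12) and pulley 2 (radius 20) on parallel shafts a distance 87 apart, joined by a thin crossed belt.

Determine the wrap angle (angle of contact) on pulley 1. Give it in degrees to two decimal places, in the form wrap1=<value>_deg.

wrap1=223.16_deg

crossed belt: β = asin((r1+r2)/C) = asin(32/87) = 21.5810°
wrap1 = wrap2 = π + 2β = 223.1620°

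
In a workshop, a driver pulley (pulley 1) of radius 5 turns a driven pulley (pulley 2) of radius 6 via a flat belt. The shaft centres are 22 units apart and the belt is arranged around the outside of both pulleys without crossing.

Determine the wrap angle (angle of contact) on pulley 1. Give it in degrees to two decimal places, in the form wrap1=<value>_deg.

wrap1=174.79_deg

open belt: β = asin((r2−r1)/C) = asin(1/22) = 2.6053°
wrap1 = π − 2β = 174.7895°
wrap2 = π + 2β = 185.2105°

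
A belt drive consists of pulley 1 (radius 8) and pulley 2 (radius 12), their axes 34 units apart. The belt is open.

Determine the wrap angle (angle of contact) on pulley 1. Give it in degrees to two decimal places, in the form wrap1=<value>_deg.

open belt: β = asin((r2−r1)/C) = asin(4/34) = 6.7563°
wrap1 = π − 2β = 166.4873°
wrap2 = π + 2β = 193.5127°

wrap1=166.49_deg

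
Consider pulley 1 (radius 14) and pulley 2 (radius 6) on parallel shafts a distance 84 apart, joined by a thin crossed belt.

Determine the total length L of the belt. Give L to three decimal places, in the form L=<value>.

crossed belt: β = asin((r1+r2)/C) = asin(20/84) = 13.7741°
wrap1 = wrap2 = π + 2β = 207.5483°
tangent length = C·cosβ = 81.5843
L = (r1+r2)·wrap + 2·C·cosβ = 20·3.6224 + 2·81.5843 = 235.6166

L=235.617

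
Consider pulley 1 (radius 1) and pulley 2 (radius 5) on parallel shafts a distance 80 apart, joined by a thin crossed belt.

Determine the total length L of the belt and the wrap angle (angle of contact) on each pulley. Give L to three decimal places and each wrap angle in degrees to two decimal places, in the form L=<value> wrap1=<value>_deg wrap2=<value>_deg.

L=179.300 wrap1=188.60_deg wrap2=188.60_deg

crossed belt: β = asin((r1+r2)/C) = asin(6/80) = 4.3012°
wrap1 = wrap2 = π + 2β = 188.6024°
tangent length = C·cosβ = 79.7747
L = (r1+r2)·wrap + 2·C·cosβ = 6·3.2917 + 2·79.7747 = 179.2998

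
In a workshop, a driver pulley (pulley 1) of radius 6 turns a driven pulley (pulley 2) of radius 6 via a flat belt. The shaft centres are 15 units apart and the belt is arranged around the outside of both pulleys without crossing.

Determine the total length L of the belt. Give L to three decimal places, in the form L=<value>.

L=67.699

open belt: β = asin((r2−r1)/C) = asin(0/15) = 0.0000°
wrap1 = π − 2β = 180.0000°
wrap2 = π + 2β = 180.0000°
tangent length = C·cosβ = 15.0000
L = r1·wrap1 + r2·wrap2 + 2·C·cosβ = 6·3.1416 + 6·3.1416 + 2·15.0000 = 67.6991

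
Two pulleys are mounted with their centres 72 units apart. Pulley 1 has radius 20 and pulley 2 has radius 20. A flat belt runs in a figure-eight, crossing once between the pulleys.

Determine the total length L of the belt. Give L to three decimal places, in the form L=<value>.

crossed belt: β = asin((r1+r2)/C) = asin(40/72) = 33.7490°
wrap1 = wrap2 = π + 2β = 247.4980°
tangent length = C·cosβ = 59.8665
L = (r1+r2)·wrap + 2·C·cosβ = 40·4.3197 + 2·59.8665 = 292.5192

L=292.519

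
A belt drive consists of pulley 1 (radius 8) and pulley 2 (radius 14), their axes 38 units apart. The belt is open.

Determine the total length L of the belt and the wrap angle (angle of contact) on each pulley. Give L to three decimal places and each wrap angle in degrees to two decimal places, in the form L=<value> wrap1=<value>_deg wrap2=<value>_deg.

L=146.064 wrap1=161.83_deg wrap2=198.17_deg

open belt: β = asin((r2−r1)/C) = asin(6/38) = 9.0847°
wrap1 = π − 2β = 161.8306°
wrap2 = π + 2β = 198.1694°
tangent length = C·cosβ = 37.5233
L = r1·wrap1 + r2·wrap2 + 2·C·cosβ = 8·2.8245 + 14·3.4587 + 2·37.5233 = 146.0644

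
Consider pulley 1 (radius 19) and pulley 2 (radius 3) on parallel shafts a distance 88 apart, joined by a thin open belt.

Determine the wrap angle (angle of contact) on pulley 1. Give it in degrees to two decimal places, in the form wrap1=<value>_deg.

open belt: β = asin((r2−r1)/C) = asin(-16/88) = -10.4757°
wrap1 = π − 2β = 200.9514°
wrap2 = π + 2β = 159.0486°

wrap1=200.95_deg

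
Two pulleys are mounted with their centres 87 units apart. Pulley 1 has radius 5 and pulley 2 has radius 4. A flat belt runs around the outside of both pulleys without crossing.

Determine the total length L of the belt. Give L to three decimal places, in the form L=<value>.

L=202.286

open belt: β = asin((r2−r1)/C) = asin(-1/87) = -0.6586°
wrap1 = π − 2β = 181.3172°
wrap2 = π + 2β = 178.6828°
tangent length = C·cosβ = 86.9943
L = r1·wrap1 + r2·wrap2 + 2·C·cosβ = 5·3.1646 + 4·3.1186 + 2·86.9943 = 202.2858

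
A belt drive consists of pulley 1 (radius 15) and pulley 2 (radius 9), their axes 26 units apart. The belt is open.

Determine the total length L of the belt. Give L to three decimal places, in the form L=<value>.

open belt: β = asin((r2−r1)/C) = asin(-6/26) = -13.3424°
wrap1 = π − 2β = 206.6847°
wrap2 = π + 2β = 153.3153°
tangent length = C·cosβ = 25.2982
L = r1·wrap1 + r2·wrap2 + 2·C·cosβ = 15·3.6073 + 9·2.6759 + 2·25.2982 = 128.7891

L=128.789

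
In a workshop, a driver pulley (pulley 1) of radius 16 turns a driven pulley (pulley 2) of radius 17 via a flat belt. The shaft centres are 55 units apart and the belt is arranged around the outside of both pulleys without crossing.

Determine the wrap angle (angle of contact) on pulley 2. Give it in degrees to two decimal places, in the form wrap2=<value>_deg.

open belt: β = asin((r2−r1)/C) = asin(1/55) = 1.0418°
wrap1 = π − 2β = 177.9164°
wrap2 = π + 2β = 182.0836°

wrap2=182.08_deg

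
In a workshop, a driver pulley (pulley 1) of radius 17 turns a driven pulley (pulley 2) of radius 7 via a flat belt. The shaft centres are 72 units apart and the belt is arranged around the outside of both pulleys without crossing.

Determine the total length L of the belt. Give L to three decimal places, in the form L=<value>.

L=220.789

open belt: β = asin((r2−r1)/C) = asin(-10/72) = -7.9836°
wrap1 = π − 2β = 195.9671°
wrap2 = π + 2β = 164.0329°
tangent length = C·cosβ = 71.3022
L = r1·wrap1 + r2·wrap2 + 2·C·cosβ = 17·3.4203 + 7·2.8629 + 2·71.3022 = 220.7894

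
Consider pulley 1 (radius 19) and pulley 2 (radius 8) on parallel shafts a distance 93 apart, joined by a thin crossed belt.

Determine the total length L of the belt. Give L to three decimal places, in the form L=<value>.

crossed belt: β = asin((r1+r2)/C) = asin(27/93) = 16.8773°
wrap1 = wrap2 = π + 2β = 213.7545°
tangent length = C·cosβ = 88.9944
L = (r1+r2)·wrap + 2·C·cosβ = 27·3.7307 + 2·88.9944 = 278.7182

L=278.718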